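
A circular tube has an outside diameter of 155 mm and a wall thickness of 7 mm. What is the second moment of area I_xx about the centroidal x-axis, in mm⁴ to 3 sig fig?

Break the section into simple shapes (no overlaps), measuring from the bottom-left corner of the bounding box.
Outer circle: ⌀155, A = 18 869 mm², y = 77.5 mm, Ī = 28 333 269 mm⁴.
Bore (subtracted): ⌀141, A = 15 615 mm², y = 77.5 mm, Ī = 19 401 993 mm⁴.
By symmetry the centroid is at mid-height, ȳ = 77.5 mm.
All pieces are centred on the centroidal x-axis, so I = ΣĪ (holes subtracted) = 8 931 276 mm⁴.

I_xx ≈ 8.93 × 10⁶ mm⁴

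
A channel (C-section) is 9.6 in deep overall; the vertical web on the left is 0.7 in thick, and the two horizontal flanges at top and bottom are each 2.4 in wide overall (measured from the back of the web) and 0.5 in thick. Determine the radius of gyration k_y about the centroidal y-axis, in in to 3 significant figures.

Treat the section as a set of non-overlapping primitives; coordinates are from the bounding-box lower-left.
Web: 0.7 × 9.6, A = 6.72 in², x = 0.35 in, Ī = 0.2744 in⁴.
Top flange (beyond web): 1.7 × 0.5, A = 0.85 in², x = 1.55 in, Ī = 0.20471 in⁴.
Bottom flange (beyond web): 1.7 × 0.5, A = 0.85 in², x = 1.55 in, Ī = 0.20471 in⁴.
Centroid: x̄ = ΣA·x / ΣA = 0.59228 in.
Transfer each piece to the centroidal y-axis using Ī + A·d² with d = x − 0.59228:
  web: d = -0.24228 in → contributes +0.66886 in⁴
  top flange (beyond web): d = 0.95772 in → contributes +0.98435 in⁴
  bottom flange (beyond web): d = 0.95772 in → contributes +0.98435 in⁴
Total I = 2.6376 in⁴.
Radius of gyration: k = √(I/A) = √(2.6376 / 8.42) = 0.55969 in.

k_y ≈ 0.560 in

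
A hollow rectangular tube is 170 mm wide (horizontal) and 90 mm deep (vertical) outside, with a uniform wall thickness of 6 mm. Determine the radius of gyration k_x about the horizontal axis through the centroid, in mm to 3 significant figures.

k_x ≈ 37.0 mm

Treat the section as a set of non-overlapping primitives; coordinates are from the bounding-box lower-left.
Outer rectangle: 170 × 90, A = 15 300 mm², y = 45 mm, Ī = 10 327 500 mm⁴.
Inner void (subtracted): 158 × 78, A = 12 324 mm², y = 45 mm, Ī = 6 248 268 mm⁴.
By symmetry the centroid is at mid-height, ȳ = 45 mm.
All pieces are centred on the horizontal axis through the centroid, so I = ΣĪ (holes subtracted) = 4 079 232 mm⁴.
Radius of gyration: k = √(I/A) = √(4 079 232 / 2 976) = 37.023 mm.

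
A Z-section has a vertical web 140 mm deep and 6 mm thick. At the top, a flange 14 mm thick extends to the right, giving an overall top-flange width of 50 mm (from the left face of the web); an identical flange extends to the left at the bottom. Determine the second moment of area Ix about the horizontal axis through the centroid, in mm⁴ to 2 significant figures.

Ix ≈ 6.3 × 10⁶ mm⁴

Split into non-overlapping primitives; take the origin at the lower-left of the bounding box.
Web: 6 × 140, A = 840 mm², y = 70 mm, Ī = 1 372 000 mm⁴.
Top flange (beyond web): 44 × 14, A = 616 mm², y = 133 mm, Ī = 10 061 mm⁴.
Bottom flange (beyond web): 44 × 14, A = 616 mm², y = 7 mm, Ī = 10 061 mm⁴.
Centroid: ȳ = ΣA·y / ΣA = 70 mm.
Transfer each piece to the horizontal axis through the centroid using Ī + A·d² with d = y − 70:
  web: d = 0 mm → contributes +1 372 000 mm⁴
  top flange (beyond web): d = 63 mm → contributes +2 454 965 mm⁴
  bottom flange (beyond web): d = -63 mm → contributes +2 454 965 mm⁴
Total I = 6 281 931 mm⁴.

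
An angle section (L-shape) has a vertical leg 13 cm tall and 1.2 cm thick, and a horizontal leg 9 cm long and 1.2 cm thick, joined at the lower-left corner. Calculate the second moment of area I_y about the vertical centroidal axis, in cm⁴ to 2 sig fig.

I_y ≈ 170 cm⁴

Decompose the section into non-overlapping parts with the origin at the bottom-left of its bounding rectangle.
Vertical leg: 1.2 × 13, A = 15.6 cm², x = 0.6 cm, Ī = 1.872 cm⁴.
Horizontal leg (remainder): 7.8 × 1.2, A = 9.36 cm², x = 5.1 cm, Ī = 47.46 cm⁴.
Centroid: x̄ = ΣA·x / ΣA = 2.288 cm.
Transfer each piece to the vertical centroidal axis using Ī + A·d² with d = x − 2.288:
  vertical leg: d = -1.688 cm → contributes +46.3 cm⁴
  horizontal leg (remainder): d = 2.813 cm → contributes +121.5 cm⁴
Total I = 167.8 cm⁴.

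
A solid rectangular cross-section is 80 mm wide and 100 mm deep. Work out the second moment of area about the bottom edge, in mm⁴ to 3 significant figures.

The section: 80 × 100, A = 8 000 mm², y = 50 mm, Ī = 6 666 667 mm⁴.
Transfer it to the base of the section using Ī + A·d² with d = y − 0:
  the section: d = 50 mm → contributes +26 666 667 mm⁴
Total I = 26 666 667 mm⁴.

I_base ≈ 2.67 × 10⁷ mm⁴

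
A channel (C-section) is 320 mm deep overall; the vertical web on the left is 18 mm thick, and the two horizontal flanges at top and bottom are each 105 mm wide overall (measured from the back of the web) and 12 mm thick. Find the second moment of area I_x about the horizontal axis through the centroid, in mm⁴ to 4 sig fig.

I_x ≈ 9.870 × 10⁷ mm⁴

Break the section into simple shapes (no overlaps), measuring from the bottom-left corner of the bounding box.
Web: 18 × 320, A = 5 760 mm², y = 160 mm, Ī = 49 152 000 mm⁴.
Top flange (beyond web): 87 × 12, A = 1 044 mm², y = 314 mm, Ī = 12 528 mm⁴.
Bottom flange (beyond web): 87 × 12, A = 1 044 mm², y = 6 mm, Ī = 12 528 mm⁴.
By symmetry the centroid is at mid-height, ȳ = 160 mm.
Transfer each piece to the horizontal axis through the centroid using Ī + A·d² with d = y − 160:
  web: d = 0 mm → contributes +49 152 000 mm⁴
  top flange (beyond web): d = 154 mm → contributes +24 772 032 mm⁴
  bottom flange (beyond web): d = -154 mm → contributes +24 772 032 mm⁴
Total I = 98 696 064 mm⁴.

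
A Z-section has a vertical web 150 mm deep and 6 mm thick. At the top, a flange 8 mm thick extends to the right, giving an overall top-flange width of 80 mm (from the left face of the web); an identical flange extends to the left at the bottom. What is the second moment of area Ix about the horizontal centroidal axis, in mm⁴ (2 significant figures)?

Treat the section as a set of non-overlapping primitives; coordinates are from the bounding-box lower-left.
Web: 6 × 150, A = 900 mm², y = 75 mm, Ī = 1 687 500 mm⁴.
Top flange (beyond web): 74 × 8, A = 592 mm², y = 146 mm, Ī = 3 157 mm⁴.
Bottom flange (beyond web): 74 × 8, A = 592 mm², y = 4 mm, Ī = 3 157 mm⁴.
Centroid: ȳ = ΣA·y / ΣA = 75 mm.
Transfer each piece to the horizontal centroidal axis using Ī + A·d² with d = y − 75:
  web: d = 0 mm → contributes +1 687 500 mm⁴
  top flange (beyond web): d = 71 mm → contributes +2 987 429 mm⁴
  bottom flange (beyond web): d = -71 mm → contributes +2 987 429 mm⁴
Total I = 7 662 359 mm⁴.

Ix ≈ 7.7 × 10⁶ mm⁴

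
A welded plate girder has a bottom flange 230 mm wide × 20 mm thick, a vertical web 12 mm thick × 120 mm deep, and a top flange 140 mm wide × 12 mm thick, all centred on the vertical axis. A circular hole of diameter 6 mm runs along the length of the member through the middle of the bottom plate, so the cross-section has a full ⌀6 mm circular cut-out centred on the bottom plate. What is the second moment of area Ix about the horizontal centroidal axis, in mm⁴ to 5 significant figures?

Ix ≈ 2.5934 × 10⁷ mm⁴

Break the section into simple shapes (no overlaps), measuring from the bottom-left corner of the bounding box.
Bottom plate: 230 × 20, A = 4 600 mm², y = 10 mm, Ī = 153333.3 mm⁴.
Web plate: 12 × 120, A = 1 440 mm², y = 80 mm, Ī = 1 728 000 mm⁴.
Top plate: 140 × 12, A = 1 680 mm², y = 146 mm, Ī = 20 160 mm⁴.
Hole (subtracted): ⌀6, A = 28.27433 mm², y = 10 mm, Ī = 63.61725 mm⁴.
Centroid: ȳ = ΣA·y / ΣA = 52.80964 mm.
Transfer each piece to the horizontal centroidal axis using Ī + A·d² with d = y − 52.80964:
  bottom plate: d = -42.80964 mm → contributes +8 583 593 mm⁴
  web plate: d = 27.19036 mm → contributes +2 792 615 mm⁴
  top plate: d = 93.19036 mm → contributes +14 610 025 mm⁴
  hole: d = -42.80964 mm → contributes −51881.01 mm⁴
Total I = 25 934 352 mm⁴.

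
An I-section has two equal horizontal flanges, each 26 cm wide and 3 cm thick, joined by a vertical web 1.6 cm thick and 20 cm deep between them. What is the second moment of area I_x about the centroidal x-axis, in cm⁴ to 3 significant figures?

Decompose the section into non-overlapping parts with the origin at the bottom-left of its bounding rectangle.
Bottom flange: 26 × 3, A = 78 cm², y = 1.5 cm, Ī = 58.5 cm⁴.
Web: 1.6 × 20, A = 32 cm², y = 13 cm, Ī = 1066.7 cm⁴.
Top flange: 26 × 3, A = 78 cm², y = 24.5 cm, Ī = 58.5 cm⁴.
By symmetry the centroid is at mid-height, ȳ = 13 cm.
Transfer each piece to the centroidal x-axis using Ī + A·d² with d = y − 13:
  bottom flange: d = -11.5 cm → contributes +10 374 cm⁴
  web: d = 0 cm → contributes +1066.7 cm⁴
  top flange: d = 11.5 cm → contributes +10 374 cm⁴
Total I = 21 815 cm⁴.

I_x ≈ 2.18 × 10⁴ cm⁴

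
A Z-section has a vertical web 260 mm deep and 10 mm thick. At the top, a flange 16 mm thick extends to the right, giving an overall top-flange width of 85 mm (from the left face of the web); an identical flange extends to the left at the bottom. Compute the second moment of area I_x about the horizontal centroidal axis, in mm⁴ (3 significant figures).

I_x ≈ 5.04 × 10⁷ mm⁴

Decompose the section into non-overlapping parts with the origin at the bottom-left of its bounding rectangle.
Web: 10 × 260, A = 2 600 mm², y = 130 mm, Ī = 14 646 667 mm⁴.
Top flange (beyond web): 75 × 16, A = 1 200 mm², y = 252 mm, Ī = 25 600 mm⁴.
Bottom flange (beyond web): 75 × 16, A = 1 200 mm², y = 8 mm, Ī = 25 600 mm⁴.
Centroid: ȳ = ΣA·y / ΣA = 130 mm.
Transfer each piece to the horizontal centroidal axis using Ī + A·d² with d = y − 130:
  web: d = 0 mm → contributes +14 646 667 mm⁴
  top flange (beyond web): d = 122 mm → contributes +17 886 400 mm⁴
  bottom flange (beyond web): d = -122 mm → contributes +17 886 400 mm⁴
Total I = 50 419 467 mm⁴.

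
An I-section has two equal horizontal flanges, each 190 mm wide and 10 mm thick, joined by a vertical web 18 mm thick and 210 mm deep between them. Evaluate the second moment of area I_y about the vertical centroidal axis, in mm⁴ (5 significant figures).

I_y ≈ 1.1534 × 10⁷ mm⁴

Decompose the section into non-overlapping parts with the origin at the bottom-left of its bounding rectangle.
Bottom flange: 190 × 10, A = 1 900 mm², x = 95 mm, Ī = 5 715 833 mm⁴.
Web: 18 × 210, A = 3 780 mm², x = 95 mm, Ī = 102 060 mm⁴.
Top flange: 190 × 10, A = 1 900 mm², x = 95 mm, Ī = 5 715 833 mm⁴.
By symmetry the centroid is at mid-width, x̄ = 95 mm.
All pieces are centred on the vertical centroidal axis, so I = ΣĪ = 11 533 727 mm⁴.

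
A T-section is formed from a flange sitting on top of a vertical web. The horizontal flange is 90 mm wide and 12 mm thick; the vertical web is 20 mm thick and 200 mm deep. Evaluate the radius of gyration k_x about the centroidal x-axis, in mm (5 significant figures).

Treat the section as a set of non-overlapping primitives; coordinates are from the bounding-box lower-left.
Flange: 90 × 12, A = 1 080 mm², y = 206 mm, Ī = 12 960 mm⁴.
Web: 20 × 200, A = 4 000 mm², y = 100 mm, Ī = 13 333 333 mm⁴.
Centroid: ȳ = ΣA·y / ΣA = 122.5354 mm.
Transfer each piece to the centroidal x-axis using Ī + A·d² with d = y − 122.5354:
  flange: d = 83.46457 mm → contributes +7 536 601 mm⁴
  web: d = -22.53543 mm → contributes +15 364 716 mm⁴
Total I = 22 901 317 mm⁴.
Radius of gyration: k = √(I/A) = √(22 901 317 / 5 080) = 67.14263 mm.

k_x ≈ 67.143 mm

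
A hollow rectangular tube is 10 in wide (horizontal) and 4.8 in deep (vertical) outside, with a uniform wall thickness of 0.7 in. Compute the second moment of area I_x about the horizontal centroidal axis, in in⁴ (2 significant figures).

Split into non-overlapping primitives; take the origin at the lower-left of the bounding box.
Outer rectangle: 10 × 4.8, A = 48 in², y = 2.4 in, Ī = 92.16 in⁴.
Inner void (subtracted): 8.6 × 3.4, A = 29.24 in², y = 2.4 in, Ī = 28.17 in⁴.
By symmetry the centroid is at mid-height, ȳ = 2.4 in.
All pieces are centred on the horizontal centroidal axis, so I = ΣĪ (holes subtracted) = 63.99 in⁴.

I_x ≈ 64 in⁴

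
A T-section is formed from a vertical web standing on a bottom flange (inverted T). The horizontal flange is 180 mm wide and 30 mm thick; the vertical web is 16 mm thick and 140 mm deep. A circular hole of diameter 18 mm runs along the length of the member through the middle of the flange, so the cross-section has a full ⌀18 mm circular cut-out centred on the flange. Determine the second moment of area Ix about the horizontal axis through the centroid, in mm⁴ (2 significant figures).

Ix ≈ 1.5 × 10⁷ mm⁴

Decompose the section into non-overlapping parts with the origin at the bottom-left of its bounding rectangle.
Flange: 180 × 30, A = 5 400 mm², y = 15 mm, Ī = 405 000 mm⁴.
Web: 16 × 140, A = 2 240 mm², y = 100 mm, Ī = 3 658 667 mm⁴.
Hole (subtracted): ⌀18, A = 254.5 mm², y = 15 mm, Ī = 5 153 mm⁴.
Centroid: ȳ = ΣA·y / ΣA = 40.78 mm.
Transfer each piece to the horizontal axis through the centroid using Ī + A·d² with d = y − 40.78:
  flange: d = -25.78 mm → contributes +3 993 923 mm⁴
  web: d = 59.22 mm → contributes +11 514 329 mm⁴
  hole: d = -25.78 mm → contributes −174 277 mm⁴
Total I = 15 333 976 mm⁴.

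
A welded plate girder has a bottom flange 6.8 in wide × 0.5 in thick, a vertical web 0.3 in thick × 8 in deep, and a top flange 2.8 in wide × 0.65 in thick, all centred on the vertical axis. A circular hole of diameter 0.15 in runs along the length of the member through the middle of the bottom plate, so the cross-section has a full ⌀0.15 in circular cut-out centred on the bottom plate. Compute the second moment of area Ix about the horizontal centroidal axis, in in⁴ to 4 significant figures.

Split into non-overlapping primitives; take the origin at the lower-left of the bounding box.
Bottom plate: 6.8 × 0.5, A = 3.4 in², y = 0.25 in, Ī = 0.0708333 in⁴.
Web plate: 0.3 × 8, A = 2.4 in², y = 4.5 in, Ī = 12.8 in⁴.
Top plate: 2.8 × 0.65, A = 1.82 in², y = 8.825 in, Ī = 0.0640792 in⁴.
Hole (subtracted): ⌀0.15, A = 0.0176715 in², y = 0.25 in, Ī = 0.0000248505 in⁴.
Centroid: ȳ = ΣA·y / ΣA = 3.64455 in.
Transfer each piece to the horizontal centroidal axis using Ī + A·d² with d = y − 3.64455:
  bottom plate: d = -3.39455 in → contributes +39.249 in⁴
  web plate: d = 0.855448 in → contributes +14.5563 in⁴
  top plate: d = 5.18045 in → contributes +48.9075 in⁴
  hole: d = -3.39455 in → contributes −0.203653 in⁴
Total I = 102.509 in⁴.

Ix ≈ 102.5 in⁴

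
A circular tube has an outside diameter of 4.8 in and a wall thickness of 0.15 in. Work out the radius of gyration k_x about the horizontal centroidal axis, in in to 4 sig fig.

k_x ≈ 1.645 in

Decompose the section into non-overlapping parts with the origin at the bottom-left of its bounding rectangle.
Outer circle: ⌀4.8, A = 18.0956 in², y = 2.4 in, Ī = 26.0576 in⁴.
Bore (subtracted): ⌀4.5, A = 15.9043 in², y = 2.4 in, Ī = 20.1289 in⁴.
By symmetry the centroid is at mid-height, ȳ = 2.4 in.
All pieces are centred on the horizontal centroidal axis, so I = ΣĪ (holes subtracted) = 5.92873 in⁴.
Radius of gyration: k = √(I/A) = √(5.92873 / 2.19126) = 1.64488 in.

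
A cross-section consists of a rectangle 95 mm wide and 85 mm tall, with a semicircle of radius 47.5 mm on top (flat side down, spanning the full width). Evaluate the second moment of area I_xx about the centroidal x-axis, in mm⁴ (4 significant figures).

Break the section into simple shapes (no overlaps), measuring from the bottom-left corner of the bounding box.
Rectangular body: 95 × 85, A = 8 075 mm², y = 42.5 mm, Ī = 4 861 823 mm⁴.
Semicircular cap: semicircle r = 47.5, A = 3544.11 mm², y = 105.16 mm, Ī = 558 736 mm⁴.
Centroid: ȳ = ΣA·y / ΣA = 61.6127 mm.
Transfer each piece to the centroidal x-axis using Ī + A·d² with d = y − 61.6127:
  rectangular body: d = -19.1127 mm → contributes +7 811 583 mm⁴
  semicircular cap: d = 43.5469 mm → contributes +7 279 553 mm⁴
Total I = 15 091 136 mm⁴.

I_xx ≈ 1.509 × 10⁷ mm⁴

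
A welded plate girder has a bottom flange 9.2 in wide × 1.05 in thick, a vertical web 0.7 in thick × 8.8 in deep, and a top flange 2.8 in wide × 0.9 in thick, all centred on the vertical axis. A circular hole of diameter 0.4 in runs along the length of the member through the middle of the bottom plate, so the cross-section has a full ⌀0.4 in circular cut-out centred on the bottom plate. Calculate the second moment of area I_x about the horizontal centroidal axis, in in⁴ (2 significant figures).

Break the section into simple shapes (no overlaps), measuring from the bottom-left corner of the bounding box.
Bottom plate: 9.2 × 1.05, A = 9.66 in², y = 0.525 in, Ī = 0.8875 in⁴.
Web plate: 0.7 × 8.8, A = 6.16 in², y = 5.45 in, Ī = 39.75 in⁴.
Top plate: 2.8 × 0.9, A = 2.52 in², y = 10.3 in, Ī = 0.1701 in⁴.
Hole (subtracted): ⌀0.4, A = 0.1257 in², y = 0.525 in, Ī = 0.001257 in⁴.
Centroid: ȳ = ΣA·y / ΣA = 3.543 in.
Transfer each piece to the horizontal centroidal axis using Ī + A·d² with d = y − 3.543:
  bottom plate: d = -3.018 in → contributes +88.87 in⁴
  web plate: d = 1.907 in → contributes +62.15 in⁴
  top plate: d = 6.757 in → contributes +115.2 in⁴
  hole: d = -3.018 in → contributes −1.146 in⁴
Total I = 265.1 in⁴.

I_x ≈ 270 in⁴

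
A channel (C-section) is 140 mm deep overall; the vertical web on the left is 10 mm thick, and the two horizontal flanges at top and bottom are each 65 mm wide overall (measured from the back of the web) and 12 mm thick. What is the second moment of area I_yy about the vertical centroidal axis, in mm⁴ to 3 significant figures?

I_yy ≈ 1.06 × 10⁶ mm⁴

Split into non-overlapping primitives; take the origin at the lower-left of the bounding box.
Web: 10 × 140, A = 1 400 mm², x = 5 mm, Ī = 11 667 mm⁴.
Top flange (beyond web): 55 × 12, A = 660 mm², x = 37.5 mm, Ī = 166 375 mm⁴.
Bottom flange (beyond web): 55 × 12, A = 660 mm², x = 37.5 mm, Ī = 166 375 mm⁴.
Centroid: x̄ = ΣA·x / ΣA = 20.772 mm.
Transfer each piece to the vertical centroidal axis using Ī + A·d² with d = x − 20.772:
  web: d = -15.772 mm → contributes +359 928 mm⁴
  top flange (beyond web): d = 16.728 mm → contributes +351 059 mm⁴
  bottom flange (beyond web): d = 16.728 mm → contributes +351 059 mm⁴
Total I = 1 062 045 mm⁴.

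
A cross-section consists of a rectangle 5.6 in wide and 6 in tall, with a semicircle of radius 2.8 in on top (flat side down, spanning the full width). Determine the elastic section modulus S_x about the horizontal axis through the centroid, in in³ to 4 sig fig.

Treat the section as a set of non-overlapping primitives; coordinates are from the bounding-box lower-left.
Rectangular body: 5.6 × 6, A = 33.6 in², y = 3 in, Ī = 100.8 in⁴.
Semicircular cap: semicircle r = 2.8, A = 12.315 in², y = 7.18836 in, Ī = 6.74628 in⁴.
Centroid: ȳ = ΣA·y / ΣA = 4.12337 in.
Transfer each piece to the horizontal axis through the centroid using Ī + A·d² with d = y − 4.12337:
  rectangular body: d = -1.12337 in → contributes +143.202 in⁴
  semicircular cap: d = 3.06498 in → contributes +122.435 in⁴
Total I = 265.637 in⁴.
Extreme fibre distance c = 4.67663 in; S = I/c = 56.8011 in³.

S_x ≈ 56.80 in³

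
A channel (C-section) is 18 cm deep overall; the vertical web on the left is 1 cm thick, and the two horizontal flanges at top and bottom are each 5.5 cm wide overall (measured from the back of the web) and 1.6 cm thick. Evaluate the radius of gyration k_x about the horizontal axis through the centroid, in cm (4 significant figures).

k_x ≈ 6.707 cm

Split into non-overlapping primitives; take the origin at the lower-left of the bounding box.
Web: 1 × 18, A = 18 cm², y = 9 cm, Ī = 486 cm⁴.
Top flange (beyond web): 4.5 × 1.6, A = 7.2 cm², y = 17.2 cm, Ī = 1.536 cm⁴.
Bottom flange (beyond web): 4.5 × 1.6, A = 7.2 cm², y = 0.8 cm, Ī = 1.536 cm⁴.
By symmetry the centroid is at mid-height, ȳ = 9 cm.
Transfer each piece to the horizontal axis through the centroid using Ī + A·d² with d = y − 9:
  web: d = 0 cm → contributes +486 cm⁴
  top flange (beyond web): d = 8.2 cm → contributes +485.664 cm⁴
  bottom flange (beyond web): d = -8.2 cm → contributes +485.664 cm⁴
Total I = 1457.33 cm⁴.
Radius of gyration: k = √(I/A) = √(1457.33 / 32.4) = 6.70666 cm.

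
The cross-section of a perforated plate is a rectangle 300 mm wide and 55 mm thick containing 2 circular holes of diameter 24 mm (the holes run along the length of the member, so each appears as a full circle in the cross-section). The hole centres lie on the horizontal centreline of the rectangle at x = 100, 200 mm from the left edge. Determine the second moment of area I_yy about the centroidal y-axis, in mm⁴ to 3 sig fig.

Decompose the section into non-overlapping parts with the origin at the bottom-left of its bounding rectangle.
Plate: 300 × 55, A = 16 500 mm², x = 150 mm, Ī = 123 750 000 mm⁴.
Hole 1 (subtracted): ⌀24, A = 452.39 mm², x = 100 mm, Ī = 16 286 mm⁴.
Hole 2 (subtracted): ⌀24, A = 452.39 mm², x = 200 mm, Ī = 16 286 mm⁴.
By symmetry the centroid is at mid-width, x̄ = 150 mm.
Transfer each piece to the centroidal y-axis using Ī + A·d² with d = x − 150:
  plate: d = 0 mm → contributes +123 750 000 mm⁴
  hole 1: d = -50 mm → contributes −1 147 259 mm⁴
  hole 2: d = 50 mm → contributes −1 147 259 mm⁴
Total I = 121 455 481 mm⁴.

I_yy ≈ 1.21 × 10⁸ mm⁴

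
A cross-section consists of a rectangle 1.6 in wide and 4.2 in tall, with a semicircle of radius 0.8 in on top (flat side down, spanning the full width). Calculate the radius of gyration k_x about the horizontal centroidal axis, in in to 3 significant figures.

Treat the section as a set of non-overlapping primitives; coordinates are from the bounding-box lower-left.
Rectangular body: 1.6 × 4.2, A = 6.72 in², y = 2.1 in, Ī = 9.8784 in⁴.
Semicircular cap: semicircle r = 0.8, A = 1.0053 in², y = 4.5395 in, Ī = 0.044956 in⁴.
Centroid: ȳ = ΣA·y / ΣA = 2.4175 in.
Transfer each piece to the horizontal centroidal axis using Ī + A·d² with d = y − 2.4175:
  rectangular body: d = -0.31746 in → contributes +10.556 in⁴
  semicircular cap: d = 2.1221 in → contributes +4.572 in⁴
Total I = 15.128 in⁴.
Radius of gyration: k = √(I/A) = √(15.128 / 7.7253) = 1.3994 in.

k_x ≈ 1.40 in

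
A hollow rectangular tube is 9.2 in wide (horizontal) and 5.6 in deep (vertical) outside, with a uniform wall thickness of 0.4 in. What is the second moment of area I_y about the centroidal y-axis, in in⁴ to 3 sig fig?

I_y ≈ 126 in⁴

Break the section into simple shapes (no overlaps), measuring from the bottom-left corner of the bounding box.
Outer rectangle: 9.2 × 5.6, A = 51.52 in², x = 4.6 in, Ī = 363.39 in⁴.
Inner void (subtracted): 8.4 × 4.8, A = 40.32 in², x = 4.6 in, Ī = 237.08 in⁴.
By symmetry the centroid is at mid-width, x̄ = 4.6 in.
All pieces are centred on the centroidal y-axis, so I = ΣĪ (holes subtracted) = 126.31 in⁴.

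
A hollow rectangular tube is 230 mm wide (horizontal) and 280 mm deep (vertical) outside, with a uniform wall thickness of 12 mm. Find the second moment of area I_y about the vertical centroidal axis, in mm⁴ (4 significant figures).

I_y ≈ 9.740 × 10⁷ mm⁴

Break the section into simple shapes (no overlaps), measuring from the bottom-left corner of the bounding box.
Outer rectangle: 230 × 280, A = 64 400 mm², x = 115 mm, Ī = 283 896 667 mm⁴.
Inner void (subtracted): 206 × 256, A = 52 736 mm², x = 115 mm, Ī = 186 492 075 mm⁴.
By symmetry the centroid is at mid-width, x̄ = 115 mm.
All pieces are centred on the vertical centroidal axis, so I = ΣĪ (holes subtracted) = 97 404 592 mm⁴.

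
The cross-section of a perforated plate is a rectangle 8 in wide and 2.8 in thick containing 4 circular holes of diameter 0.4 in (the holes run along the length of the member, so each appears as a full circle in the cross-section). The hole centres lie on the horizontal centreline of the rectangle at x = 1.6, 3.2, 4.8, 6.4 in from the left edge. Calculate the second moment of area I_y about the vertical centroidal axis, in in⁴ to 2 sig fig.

Decompose the section into non-overlapping parts with the origin at the bottom-left of its bounding rectangle.
Plate: 8 × 2.8, A = 22.4 in², x = 4 in, Ī = 119.5 in⁴.
Hole 1 (subtracted): ⌀0.4, A = 0.1257 in², x = 1.6 in, Ī = 0.001257 in⁴.
Hole 2 (subtracted): ⌀0.4, A = 0.1257 in², x = 3.2 in, Ī = 0.001257 in⁴.
Hole 3 (subtracted): ⌀0.4, A = 0.1257 in², x = 4.8 in, Ī = 0.001257 in⁴.
Hole 4 (subtracted): ⌀0.4, A = 0.1257 in², x = 6.4 in, Ī = 0.001257 in⁴.
By symmetry the centroid is at mid-width, x̄ = 4 in.
Transfer each piece to the vertical centroidal axis using Ī + A·d² with d = x − 4:
  plate: d = 0 in → contributes +119.5 in⁴
  hole 1: d = -2.4 in → contributes −0.7251 in⁴
  hole 2: d = -0.8 in → contributes −0.08168 in⁴
  hole 3: d = 0.8 in → contributes −0.08168 in⁴
  hole 4: d = 2.4 in → contributes −0.7251 in⁴
Total I = 117.9 in⁴.

I_y ≈ 120 in⁴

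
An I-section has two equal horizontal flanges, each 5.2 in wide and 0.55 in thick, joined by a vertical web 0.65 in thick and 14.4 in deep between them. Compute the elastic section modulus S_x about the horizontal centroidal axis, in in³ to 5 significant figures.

S_x ≈ 62.128 in³

Decompose the section into non-overlapping parts with the origin at the bottom-left of its bounding rectangle.
Bottom flange: 5.2 × 0.55, A = 2.86 in², y = 0.275 in, Ī = 0.07209583 in⁴.
Web: 0.65 × 14.4, A = 9.36 in², y = 7.75 in, Ī = 161.7408 in⁴.
Top flange: 5.2 × 0.55, A = 2.86 in², y = 15.225 in, Ī = 0.07209583 in⁴.
By symmetry the centroid is at mid-height, ȳ = 7.75 in.
Transfer each piece to the horizontal centroidal axis using Ī + A·d² with d = y − 7.75:
  bottom flange: d = -7.475 in → contributes +159.8764 in⁴
  web: d = 0 in → contributes +161.7408 in⁴
  top flange: d = 7.475 in → contributes +159.8764 in⁴
Total I = 481.4936 in⁴.
Extreme fibre distance c = 7.75 in; S = I/c = 62.1282 in³.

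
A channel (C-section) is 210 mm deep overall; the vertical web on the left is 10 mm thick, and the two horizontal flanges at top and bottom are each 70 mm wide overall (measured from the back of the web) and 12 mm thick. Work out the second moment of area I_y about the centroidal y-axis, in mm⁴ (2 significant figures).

Break the section into simple shapes (no overlaps), measuring from the bottom-left corner of the bounding box.
Web: 10 × 210, A = 2 100 mm², x = 5 mm, Ī = 17 500 mm⁴.
Top flange (beyond web): 60 × 12, A = 720 mm², x = 40 mm, Ī = 216 000 mm⁴.
Bottom flange (beyond web): 60 × 12, A = 720 mm², x = 40 mm, Ī = 216 000 mm⁴.
Centroid: x̄ = ΣA·x / ΣA = 19.24 mm.
Transfer each piece to the centroidal y-axis using Ī + A·d² with d = x − 19.24:
  web: d = -14.24 mm → contributes +443 171 mm⁴
  top flange (beyond web): d = 20.76 mm → contributes +526 385 mm⁴
  bottom flange (beyond web): d = 20.76 mm → contributes +526 385 mm⁴
Total I = 1 495 941 mm⁴.

I_y ≈ 1.5 × 10⁶ mm⁴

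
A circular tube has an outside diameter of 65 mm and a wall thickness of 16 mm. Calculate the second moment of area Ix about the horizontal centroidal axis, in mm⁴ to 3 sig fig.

Ix ≈ 8.18 × 10⁵ mm⁴

Split into non-overlapping primitives; take the origin at the lower-left of the bounding box.
Outer circle: ⌀65, A = 3318.3 mm², y = 32.5 mm, Ī = 876 241 mm⁴.
Bore (subtracted): ⌀33, A = 855.3 mm², y = 32.5 mm, Ī = 58 214 mm⁴.
By symmetry the centroid is at mid-height, ȳ = 32.5 mm.
All pieces are centred on the horizontal centroidal axis, so I = ΣĪ (holes subtracted) = 818 027 mm⁴.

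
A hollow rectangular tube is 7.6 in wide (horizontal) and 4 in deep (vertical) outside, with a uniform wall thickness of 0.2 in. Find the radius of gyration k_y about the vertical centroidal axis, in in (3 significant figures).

k_y ≈ 2.77 in

Treat the section as a set of non-overlapping primitives; coordinates are from the bounding-box lower-left.
Outer rectangle: 7.6 × 4, A = 30.4 in², x = 3.8 in, Ī = 146.33 in⁴.
Inner void (subtracted): 7.2 × 3.6, A = 25.92 in², x = 3.8 in, Ī = 111.97 in⁴.
By symmetry the centroid is at mid-width, x̄ = 3.8 in.
All pieces are centred on the vertical centroidal axis, so I = ΣĪ (holes subtracted) = 34.351 in⁴.
Radius of gyration: k = √(I/A) = √(34.351 / 4.48) = 2.769 in.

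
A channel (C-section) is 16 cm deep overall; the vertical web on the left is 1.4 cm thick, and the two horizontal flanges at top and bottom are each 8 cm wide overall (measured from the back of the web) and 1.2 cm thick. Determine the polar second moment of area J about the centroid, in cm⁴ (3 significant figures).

Split into non-overlapping primitives; take the origin at the lower-left of the bounding box.
Web: 1.4 × 16, A = 22.4 cm², y = 8 cm, Ī = 477.87 cm⁴.
Top flange (beyond web): 6.6 × 1.2, A = 7.92 cm², y = 15.4 cm, Ī = 0.9504 cm⁴.
Bottom flange (beyond web): 6.6 × 1.2, A = 7.92 cm², y = 0.6 cm, Ī = 0.9504 cm⁴.
By symmetry the centroid is at mid-height, ȳ = 8 cm.
Transfer each piece to the centroidal x-axis using Ī + A·d² with d = y − 8:
  web: d = 0 cm → contributes +477.87 cm⁴
  top flange (beyond web): d = 7.4 cm → contributes +434.65 cm⁴
  bottom flange (beyond web): d = -7.4 cm → contributes +434.65 cm⁴
Total I = 1347.2 cm⁴.
For the y-axis: x̄ = 2.3569 cm.
Repeating about the centroidal y-axis gives I_y = 209.62 cm⁴.
Polar second moment: J = I_x + I_y = 1556.8 cm⁴.

J ≈ 1560 cm⁴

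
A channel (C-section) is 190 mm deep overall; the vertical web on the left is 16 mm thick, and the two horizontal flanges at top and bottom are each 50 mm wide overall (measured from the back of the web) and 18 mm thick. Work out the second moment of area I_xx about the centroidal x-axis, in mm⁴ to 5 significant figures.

Split into non-overlapping primitives; take the origin at the lower-left of the bounding box.
Web: 16 × 190, A = 3 040 mm², y = 95 mm, Ī = 9 145 333 mm⁴.
Top flange (beyond web): 34 × 18, A = 612 mm², y = 181 mm, Ī = 16 524 mm⁴.
Bottom flange (beyond web): 34 × 18, A = 612 mm², y = 9 mm, Ī = 16 524 mm⁴.
By symmetry the centroid is at mid-height, ȳ = 95 mm.
Transfer each piece to the centroidal x-axis using Ī + A·d² with d = y − 95:
  web: d = 0 mm → contributes +9 145 333 mm⁴
  top flange (beyond web): d = 86 mm → contributes +4 542 876 mm⁴
  bottom flange (beyond web): d = -86 mm → contributes +4 542 876 mm⁴
Total I = 18 231 085 mm⁴.

I_xx ≈ 1.8231 × 10⁷ mm⁴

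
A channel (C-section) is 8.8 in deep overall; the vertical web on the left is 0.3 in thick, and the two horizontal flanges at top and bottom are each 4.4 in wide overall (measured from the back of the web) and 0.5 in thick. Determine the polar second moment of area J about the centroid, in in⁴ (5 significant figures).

Split into non-overlapping primitives; take the origin at the lower-left of the bounding box.
Web: 0.3 × 8.8, A = 2.64 in², y = 4.4 in, Ī = 17.0368 in⁴.
Top flange (beyond web): 4.1 × 0.5, A = 2.05 in², y = 8.55 in, Ī = 0.04270833 in⁴.
Bottom flange (beyond web): 4.1 × 0.5, A = 2.05 in², y = 0.25 in, Ī = 0.04270833 in⁴.
By symmetry the centroid is at mid-height, ȳ = 4.4 in.
Transfer each piece to the centroidal x-axis using Ī + A·d² with d = y − 4.4:
  web: d = 0 in → contributes +17.0368 in⁴
  top flange (beyond web): d = 4.15 in → contributes +35.34883 in⁴
  bottom flange (beyond web): d = -4.15 in → contributes +35.34883 in⁴
Total I = 87.73447 in⁴.
For the y-axis: x̄ = 1.488279 in.
Repeating about the centroidal y-axis gives I_y = 13.53594 in⁴.
Polar second moment: J = I_x + I_y = 101.2704 in⁴.

J ≈ 101.27 in⁴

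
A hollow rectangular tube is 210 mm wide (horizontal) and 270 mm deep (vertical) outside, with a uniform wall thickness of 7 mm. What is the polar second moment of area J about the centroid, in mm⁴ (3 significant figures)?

Decompose the section into non-overlapping parts with the origin at the bottom-left of its bounding rectangle.
Outer rectangle: 210 × 270, A = 56 700 mm², y = 135 mm, Ī = 344 452 500 mm⁴.
Inner void (subtracted): 196 × 256, A = 50 176 mm², y = 135 mm, Ī = 274 027 861 mm⁴.
By symmetry the centroid is at mid-height, ȳ = 135 mm.
All pieces are centred on the centroidal x-axis, so I = ΣĪ (holes subtracted) = 70 424 639 mm⁴.
Repeating about the centroidal y-axis gives I_y = 47 742 399 mm⁴.
Polar second moment: J = I_x + I_y = 118 167 037 mm⁴.

J ≈ 1.18 × 10⁸ mm⁴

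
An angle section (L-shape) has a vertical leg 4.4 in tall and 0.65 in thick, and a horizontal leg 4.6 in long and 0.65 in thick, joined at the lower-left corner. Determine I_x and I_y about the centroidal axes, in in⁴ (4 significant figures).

Break the section into simple shapes (no overlaps), measuring from the bottom-left corner of the bounding box.
Vertical leg: 0.65 × 4.4, A = 2.86 in², y = 2.2 in, Ī = 4.61413 in⁴.
Horizontal leg (remainder): 3.95 × 0.65, A = 2.5675 in², y = 0.325 in, Ī = 0.0903974 in⁴.
Centroid: ȳ = ΣA·y / ΣA = 1.31302 in.
Transfer each piece to the centroidal x-axis using Ī + A·d² with d = y − 1.31302:
  vertical leg: d = 0.886976 in → contributes +6.86417 in⁴
  horizontal leg (remainder): d = -0.988024 in → contributes +2.59677 in⁴
Total I = 9.46094 in⁴.
For the y-axis: x̄ = 1.41302 in.
Repeating about the centroidal y-axis gives I_y = 10.596 in⁴.

I_x ≈ 9.461 in⁴, I_y ≈ 10.60 in⁴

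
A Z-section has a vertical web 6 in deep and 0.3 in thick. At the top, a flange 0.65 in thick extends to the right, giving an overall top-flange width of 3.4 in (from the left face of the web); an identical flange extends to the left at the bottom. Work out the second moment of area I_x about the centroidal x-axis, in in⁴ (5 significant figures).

I_x ≈ 34.379 in⁴

Break the section into simple shapes (no overlaps), measuring from the bottom-left corner of the bounding box.
Web: 0.3 × 6, A = 1.8 in², y = 3 in, Ī = 5.4 in⁴.
Top flange (beyond web): 3.1 × 0.65, A = 2.015 in², y = 5.675 in, Ī = 0.07094479 in⁴.
Bottom flange (beyond web): 3.1 × 0.65, A = 2.015 in², y = 0.325 in, Ī = 0.07094479 in⁴.
Centroid: ȳ = ΣA·y / ΣA = 3 in.
Transfer each piece to the centroidal x-axis using Ī + A·d² with d = y − 3:
  web: d = 0 in → contributes +5.4 in⁴
  top flange (beyond web): d = 2.675 in → contributes +14.48953 in⁴
  bottom flange (beyond web): d = -2.675 in → contributes +14.48953 in⁴
Total I = 34.37906 in⁴.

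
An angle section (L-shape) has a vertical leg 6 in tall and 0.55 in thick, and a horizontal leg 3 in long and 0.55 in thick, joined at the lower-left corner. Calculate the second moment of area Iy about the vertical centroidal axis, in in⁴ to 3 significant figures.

Break the section into simple shapes (no overlaps), measuring from the bottom-left corner of the bounding box.
Vertical leg: 0.55 × 6, A = 3.3 in², x = 0.275 in, Ī = 0.083188 in⁴.
Horizontal leg (remainder): 2.45 × 0.55, A = 1.3475 in², x = 1.775 in, Ī = 0.67403 in⁴.
Centroid: x̄ = ΣA·x / ΣA = 0.70991 in.
Transfer each piece to the vertical centroidal axis using Ī + A·d² with d = x − 0.70991:
  vertical leg: d = -0.43491 in → contributes +0.70738 in⁴
  horizontal leg (remainder): d = 1.0651 in → contributes +2.2027 in⁴
Total I = 2.91 in⁴.

Iy ≈ 2.91 in⁴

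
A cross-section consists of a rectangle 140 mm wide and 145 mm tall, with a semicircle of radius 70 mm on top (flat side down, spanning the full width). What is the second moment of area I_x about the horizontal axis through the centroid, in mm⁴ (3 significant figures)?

Split into non-overlapping primitives; take the origin at the lower-left of the bounding box.
Rectangular body: 140 × 145, A = 20 300 mm², y = 72.5 mm, Ī = 35 567 292 mm⁴.
Semicircular cap: semicircle r = 70, A = 7696.9 mm², y = 174.71 mm, Ī = 2 635 265 mm⁴.
Centroid: ȳ = ΣA·y / ΣA = 100.6 mm.
Transfer each piece to the horizontal axis through the centroid using Ī + A·d² with d = y − 100.6:
  rectangular body: d = -28.099 mm → contributes +51 595 524 mm⁴
  semicircular cap: d = 74.11 mm → contributes +44 908 521 mm⁴
Total I = 96 504 044 mm⁴.

I_x ≈ 9.65 × 10⁷ mm⁴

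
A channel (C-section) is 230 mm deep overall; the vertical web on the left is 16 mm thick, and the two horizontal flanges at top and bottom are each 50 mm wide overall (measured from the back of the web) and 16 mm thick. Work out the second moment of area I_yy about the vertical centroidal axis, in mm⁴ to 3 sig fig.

Decompose the section into non-overlapping parts with the origin at the bottom-left of its bounding rectangle.
Web: 16 × 230, A = 3 680 mm², x = 8 mm, Ī = 78 507 mm⁴.
Top flange (beyond web): 34 × 16, A = 544 mm², x = 33 mm, Ī = 52 405 mm⁴.
Bottom flange (beyond web): 34 × 16, A = 544 mm², x = 33 mm, Ī = 52 405 mm⁴.
Centroid: x̄ = ΣA·x / ΣA = 13.705 mm.
Transfer each piece to the vertical centroidal axis using Ī + A·d² with d = x − 13.705:
  web: d = -5.7047 mm → contributes +198 267 mm⁴
  top flange (beyond web): d = 19.295 mm → contributes +254 941 mm⁴
  bottom flange (beyond web): d = 19.295 mm → contributes +254 941 mm⁴
Total I = 708 150 mm⁴.

I_yy ≈ 7.08 × 10⁵ mm⁴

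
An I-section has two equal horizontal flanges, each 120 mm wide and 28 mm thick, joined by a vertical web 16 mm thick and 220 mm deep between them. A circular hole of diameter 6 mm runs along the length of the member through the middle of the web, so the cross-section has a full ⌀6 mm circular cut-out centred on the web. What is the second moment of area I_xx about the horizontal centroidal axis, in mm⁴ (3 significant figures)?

I_xx ≈ 1.18 × 10⁸ mm⁴

Treat the section as a set of non-overlapping primitives; coordinates are from the bounding-box lower-left.
Bottom flange: 120 × 28, A = 3 360 mm², y = 14 mm, Ī = 219 520 mm⁴.
Web: 16 × 220, A = 3 520 mm², y = 138 mm, Ī = 14 197 333 mm⁴.
Top flange: 120 × 28, A = 3 360 mm², y = 262 mm, Ī = 219 520 mm⁴.
Hole (subtracted): ⌀6, A = 28.274 mm², y = 138 mm, Ī = 63.617 mm⁴.
By symmetry the centroid is at mid-height, ȳ = 138 mm.
Transfer each piece to the horizontal centroidal axis using Ī + A·d² with d = y − 138:
  bottom flange: d = -124 mm → contributes +51 882 880 mm⁴
  web: d = 0 mm → contributes +14 197 333 mm⁴
  top flange: d = 124 mm → contributes +51 882 880 mm⁴
  hole: d = 0 mm → contributes −63.617 mm⁴
Total I = 117 963 030 mm⁴.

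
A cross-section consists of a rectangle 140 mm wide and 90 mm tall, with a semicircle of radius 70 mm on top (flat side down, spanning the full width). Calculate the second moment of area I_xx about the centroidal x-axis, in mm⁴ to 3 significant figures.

I_xx ≈ 3.78 × 10⁷ mm⁴

Break the section into simple shapes (no overlaps), measuring from the bottom-left corner of the bounding box.
Rectangular body: 140 × 90, A = 12 600 mm², y = 45 mm, Ī = 8 505 000 mm⁴.
Semicircular cap: semicircle r = 70, A = 7696.9 mm², y = 119.71 mm, Ī = 2 635 265 mm⁴.
Centroid: ȳ = ΣA·y / ΣA = 73.331 mm.
Transfer each piece to the centroidal x-axis using Ī + A·d² with d = y − 73.331:
  rectangular body: d = -28.331 mm → contributes +18 618 184 mm⁴
  semicircular cap: d = 46.378 mm → contributes +19 190 772 mm⁴
Total I = 37 808 955 mm⁴.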